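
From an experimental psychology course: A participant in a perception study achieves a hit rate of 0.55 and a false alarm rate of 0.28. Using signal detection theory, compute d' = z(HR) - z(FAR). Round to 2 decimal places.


d' = z(HR) - z(FAR)
z(0.55) = 0.1257
z(0.28) = -0.5828
d' = 0.1257 - -0.5828
= 0.71


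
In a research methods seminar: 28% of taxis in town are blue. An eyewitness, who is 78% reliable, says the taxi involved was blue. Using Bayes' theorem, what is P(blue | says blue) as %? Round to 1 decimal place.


P(blue | says blue) = P(says blue | blue)*P(blue) / [P(says blue | blue)*P(blue) + P(says blue | not blue)*P(not blue)]
Numerator = 0.78 * 0.28 = 0.2184
False identification = 0.22 * 0.72 = 0.1584
P = 0.2184 / (0.2184 + 0.1584)
= 0.2184 / 0.3768
As percentage = 58.0


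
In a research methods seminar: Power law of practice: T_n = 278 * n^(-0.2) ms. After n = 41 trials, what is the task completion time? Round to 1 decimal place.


T_n = 278 * 41^(-0.2)
41^(-0.2) = 0.475821
T_n = 278 * 0.475821
= 132.3 ms


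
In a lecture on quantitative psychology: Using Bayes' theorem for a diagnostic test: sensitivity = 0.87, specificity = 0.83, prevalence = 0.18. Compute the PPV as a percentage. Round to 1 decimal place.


PPV = (sens * prev) / (sens * prev + (1-spec) * (1-prev))
Numerator = 0.87 * 0.18 = 0.1566
P(positive and no disease) = (1 - spec) * (1 - prev) = (1 - 0.83) * (1 - 0.18) = 0.1394
Denominator = 0.1566 + 0.1394 = 0.296
PPV = 0.1566 / 0.296 = 0.529054
As percentage = 52.9


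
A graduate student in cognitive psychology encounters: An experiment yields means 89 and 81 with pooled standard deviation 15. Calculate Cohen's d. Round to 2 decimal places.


Cohen's d = (M1 - M2) / S_pooled
= (89 - 81) / 15
= 8 / 15
= 0.53


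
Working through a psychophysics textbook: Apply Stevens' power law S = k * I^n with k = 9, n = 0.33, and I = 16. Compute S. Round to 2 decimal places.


S = 9 * 16^0.33
16^0.33 = 2.4967
S = 9 * 2.4967
= 22.47


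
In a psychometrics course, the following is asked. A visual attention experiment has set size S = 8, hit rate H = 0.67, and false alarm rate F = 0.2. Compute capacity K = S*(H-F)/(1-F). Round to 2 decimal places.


K = S * (H - F) / (1 - F)
H - F = 0.47
1 - F = 0.8
K = 8 * 0.47 / 0.8
= 4.70


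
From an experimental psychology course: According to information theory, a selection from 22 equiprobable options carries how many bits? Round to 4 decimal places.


H = log2(n)
H = log2(22)
= 4.4594


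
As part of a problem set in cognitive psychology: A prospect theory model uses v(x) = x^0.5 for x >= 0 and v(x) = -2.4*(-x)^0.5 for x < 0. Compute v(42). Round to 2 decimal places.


Since x = 42 >= 0, use v(x) = x^0.5
42^0.5 = 6.4807
v(42) = 6.48


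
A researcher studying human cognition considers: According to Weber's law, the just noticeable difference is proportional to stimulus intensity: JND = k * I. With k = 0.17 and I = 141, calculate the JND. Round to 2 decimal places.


JND = k * I
JND = 0.17 * 141
= 23.97


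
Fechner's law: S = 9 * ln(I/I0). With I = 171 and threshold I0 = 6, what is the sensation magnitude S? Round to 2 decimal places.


S = 9 * ln(171/6)
I/I0 = 28.5
ln(28.5) = 3.3499
S = 9 * 3.3499
= 30.15


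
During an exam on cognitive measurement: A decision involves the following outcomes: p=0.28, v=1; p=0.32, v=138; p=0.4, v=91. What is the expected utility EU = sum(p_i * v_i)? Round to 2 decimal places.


EU = sum(p_i * v_i)
0.28 * 1 = 0.28
0.32 * 138 = 44.16
0.4 * 91 = 36.4
EU = 0.28 + 44.16 + 36.4
= 80.84


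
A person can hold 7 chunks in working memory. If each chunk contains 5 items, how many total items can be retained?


Total items = chunks * items_per_chunk
= 7 * 5
= 35


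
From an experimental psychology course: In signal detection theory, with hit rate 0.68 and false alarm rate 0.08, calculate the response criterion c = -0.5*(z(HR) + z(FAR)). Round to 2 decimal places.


c = -0.5 * (z(HR) + z(FAR))
z(0.68) = 0.4677
z(0.08) = -1.4051
c = -0.5 * (0.4677 + -1.4051)
= -0.5 * -0.9374
= 0.47


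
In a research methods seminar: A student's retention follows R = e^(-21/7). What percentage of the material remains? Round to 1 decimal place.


R = e^(-t/S)
-t/S = -21/7 = -3.0
R = e^(-3.0) = 0.049787
Percentage = 0.049787 * 100
= 5.0


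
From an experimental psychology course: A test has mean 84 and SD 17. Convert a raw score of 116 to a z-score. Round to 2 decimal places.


z = (X - mu) / sigma
= (116 - 84) / 17
= 32 / 17
= 1.88


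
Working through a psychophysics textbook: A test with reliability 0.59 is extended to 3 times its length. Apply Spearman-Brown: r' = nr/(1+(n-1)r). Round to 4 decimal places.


r_new = n*r / (1 + (n-1)*r)
Numerator = 3 * 0.59 = 1.77
Denominator = 1 + 2 * 0.59 = 2.18
r_new = 1.77 / 2.18
= 0.8119


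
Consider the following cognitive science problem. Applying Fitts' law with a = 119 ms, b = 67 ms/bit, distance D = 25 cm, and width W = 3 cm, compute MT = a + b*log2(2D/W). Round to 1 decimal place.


MT = 119 + 67 * log2(2*25/3)
2D/W = 16.666667
log2(16.666667) = 4.0589
MT = 119 + 67 * 4.0589
= 390.9 ms


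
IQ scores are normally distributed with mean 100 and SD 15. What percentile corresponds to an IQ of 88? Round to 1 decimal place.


z = (IQ - mean) / SD
z = (88 - 100) / 15 = -0.8
Percentile = Phi(-0.8) * 100
Phi(-0.8) = 0.211855
= 21.2


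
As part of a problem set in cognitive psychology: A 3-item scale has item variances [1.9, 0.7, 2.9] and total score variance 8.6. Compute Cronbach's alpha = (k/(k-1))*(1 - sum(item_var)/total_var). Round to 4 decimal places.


alpha = (k/(k-1)) * (1 - sum(s_i^2)/s_total^2)
sum(item variances) = 5.5
k/(k-1) = 3/2 = 1.5
1 - 5.5/8.6 = 1 - 0.639535 = 0.360465
alpha = 1.5 * 0.360465
= 0.5407


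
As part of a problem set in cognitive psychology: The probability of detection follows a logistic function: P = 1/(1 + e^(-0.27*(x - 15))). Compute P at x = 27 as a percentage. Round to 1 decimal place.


P(x) = 1/(1 + e^(-0.27*(27 - 15)))
Exponent = -0.27 * 12 = -3.24
e^(-3.24) = 0.039164
P = 1/(1 + 0.039164) = 0.962312
Percentage = 96.2


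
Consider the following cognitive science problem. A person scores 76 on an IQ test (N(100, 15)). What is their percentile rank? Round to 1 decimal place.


z = (IQ - mean) / SD
z = (76 - 100) / 15 = -1.6
Percentile = Phi(-1.6) * 100
Phi(-1.6) = 0.054799
= 5.5


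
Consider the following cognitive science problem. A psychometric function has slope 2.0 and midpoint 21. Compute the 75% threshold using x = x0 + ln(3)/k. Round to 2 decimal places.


At P = 0.75: 0.75 = 1/(1 + e^(-k*(x-x0)))
Solving: e^(-k*(x-x0)) = 1/3
x = x0 + ln(3)/k
ln(3) = 1.0986
x = 21 + 1.0986/2.0
= 21 + 0.5493
= 21.55


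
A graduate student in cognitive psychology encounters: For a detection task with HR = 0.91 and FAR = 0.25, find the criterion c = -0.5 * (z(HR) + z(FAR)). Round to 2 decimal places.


c = -0.5 * (z(HR) + z(FAR))
z(0.91) = 1.3408
z(0.25) = -0.6745
c = -0.5 * (1.3408 + -0.6745)
= -0.5 * 0.6663
= -0.33


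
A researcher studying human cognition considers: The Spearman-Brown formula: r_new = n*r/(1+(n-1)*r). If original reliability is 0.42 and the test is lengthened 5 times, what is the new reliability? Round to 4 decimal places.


r_new = n*r / (1 + (n-1)*r)
Numerator = 5 * 0.42 = 2.1
Denominator = 1 + 4 * 0.42 = 2.68
r_new = 2.1 / 2.68
= 0.7836


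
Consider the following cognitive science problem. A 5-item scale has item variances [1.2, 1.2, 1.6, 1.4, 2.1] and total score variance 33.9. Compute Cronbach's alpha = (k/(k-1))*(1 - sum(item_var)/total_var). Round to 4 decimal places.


alpha = (k/(k-1)) * (1 - sum(s_i^2)/s_total^2)
sum(item variances) = 7.5
k/(k-1) = 5/4 = 1.25
1 - 7.5/33.9 = 1 - 0.221239 = 0.778761
alpha = 1.25 * 0.778761
= 0.9735


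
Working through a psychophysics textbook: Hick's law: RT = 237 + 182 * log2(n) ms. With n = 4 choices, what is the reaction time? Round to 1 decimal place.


RT = 237 + 182 * log2(4)
log2(4) = 2.0
RT = 237 + 182 * 2.0
= 237 + 364.0
= 601.0 ms


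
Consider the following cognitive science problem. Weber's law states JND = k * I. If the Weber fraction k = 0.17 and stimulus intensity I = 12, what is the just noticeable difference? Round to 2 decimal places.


JND = k * I
JND = 0.17 * 12
= 2.04


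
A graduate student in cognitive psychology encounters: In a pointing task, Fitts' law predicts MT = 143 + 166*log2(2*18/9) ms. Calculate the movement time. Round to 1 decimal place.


MT = 143 + 166 * log2(2*18/9)
2D/W = 4.0
log2(4.0) = 2.0
MT = 143 + 166 * 2.0
= 475.0 ms


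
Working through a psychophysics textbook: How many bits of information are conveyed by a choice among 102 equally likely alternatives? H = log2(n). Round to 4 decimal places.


H = log2(n)
H = log2(102)
= 6.6724


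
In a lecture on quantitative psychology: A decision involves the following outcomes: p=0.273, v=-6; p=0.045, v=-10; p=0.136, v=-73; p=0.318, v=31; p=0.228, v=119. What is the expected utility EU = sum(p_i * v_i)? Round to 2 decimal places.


EU = sum(p_i * v_i)
0.273 * -6 = -1.638
0.045 * -10 = -0.45
0.136 * -73 = -9.928
0.318 * 31 = 9.858
0.228 * 119 = 27.132
EU = -1.638 + -0.45 + -9.928 + 9.858 + 27.132
= 24.97


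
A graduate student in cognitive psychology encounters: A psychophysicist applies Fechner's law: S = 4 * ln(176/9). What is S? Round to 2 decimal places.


S = 4 * ln(176/9)
I/I0 = 19.555556
ln(19.555556) = 2.9733
S = 4 * 2.9733
= 11.89


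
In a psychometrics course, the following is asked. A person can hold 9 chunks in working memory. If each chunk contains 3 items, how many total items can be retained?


Total items = chunks * items_per_chunk
= 9 * 3
= 27


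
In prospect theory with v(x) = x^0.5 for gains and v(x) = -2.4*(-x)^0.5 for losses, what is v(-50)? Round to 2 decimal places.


Since x = -50 < 0, use v(x) = -lambda*(-x)^alpha
(-x) = 50
50^0.5 = 7.0711
v(-50) = -2.4 * 7.0711
= -16.97


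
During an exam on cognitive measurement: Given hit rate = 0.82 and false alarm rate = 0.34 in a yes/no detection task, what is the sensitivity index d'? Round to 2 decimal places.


d' = z(HR) - z(FAR)
z(0.82) = 0.9154
z(0.34) = -0.4125
d' = 0.9154 - -0.4125
= 1.33


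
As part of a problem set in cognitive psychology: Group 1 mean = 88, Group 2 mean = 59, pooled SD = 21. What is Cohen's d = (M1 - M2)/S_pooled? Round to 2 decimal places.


Cohen's d = (M1 - M2) / S_pooled
= (88 - 59) / 21
= 29 / 21
= 1.38


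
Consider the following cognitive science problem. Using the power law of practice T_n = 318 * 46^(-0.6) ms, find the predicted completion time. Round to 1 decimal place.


T_n = 318 * 46^(-0.6)
46^(-0.6) = 0.100541
T_n = 318 * 0.100541
= 32.0 ms


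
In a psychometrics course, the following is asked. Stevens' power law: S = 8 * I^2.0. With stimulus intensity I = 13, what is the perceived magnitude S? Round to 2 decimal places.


S = 8 * 13^2.0
13^2.0 = 169.0
S = 8 * 169.0
= 1352.00


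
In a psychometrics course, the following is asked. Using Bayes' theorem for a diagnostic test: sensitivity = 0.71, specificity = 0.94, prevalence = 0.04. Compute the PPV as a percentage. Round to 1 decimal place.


PPV = (sens * prev) / (sens * prev + (1-spec) * (1-prev))
Numerator = 0.71 * 0.04 = 0.0284
P(positive and no disease) = (1 - spec) * (1 - prev) = (1 - 0.94) * (1 - 0.04) = 0.0576
Denominator = 0.0284 + 0.0576 = 0.086
PPV = 0.0284 / 0.086 = 0.330233
As percentage = 33.0


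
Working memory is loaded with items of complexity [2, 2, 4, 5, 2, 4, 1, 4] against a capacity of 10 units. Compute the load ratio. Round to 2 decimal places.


Total complexity = 2 + 2 + 4 + 5 + 2 + 4 + 1 + 4 = 24
Load = total / capacity = 24 / 10
= 2.40


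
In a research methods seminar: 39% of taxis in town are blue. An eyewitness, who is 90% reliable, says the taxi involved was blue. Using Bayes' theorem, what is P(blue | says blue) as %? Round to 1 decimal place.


P(blue | says blue) = P(says blue | blue)*P(blue) / [P(says blue | blue)*P(blue) + P(says blue | not blue)*P(not blue)]
Numerator = 0.9 * 0.39 = 0.351
False identification = 0.1 * 0.61 = 0.061
P = 0.351 / (0.351 + 0.061)
= 0.351 / 0.412
As percentage = 85.2


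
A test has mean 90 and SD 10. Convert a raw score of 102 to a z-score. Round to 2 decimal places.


z = (X - mu) / sigma
= (102 - 90) / 10
= 12 / 10
= 1.20


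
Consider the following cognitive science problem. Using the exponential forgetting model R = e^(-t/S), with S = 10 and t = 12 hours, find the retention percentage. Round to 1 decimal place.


R = e^(-t/S)
-t/S = -12/10 = -1.2
R = e^(-1.2) = 0.301194
Percentage = 0.301194 * 100
= 30.1


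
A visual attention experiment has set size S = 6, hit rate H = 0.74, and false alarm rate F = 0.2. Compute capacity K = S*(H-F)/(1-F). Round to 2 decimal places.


K = S * (H - F) / (1 - F)
H - F = 0.54
1 - F = 0.8
K = 6 * 0.54 / 0.8
= 4.05


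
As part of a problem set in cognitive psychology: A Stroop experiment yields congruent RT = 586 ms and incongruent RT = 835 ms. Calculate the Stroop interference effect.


Stroop effect = RT(incongruent) - RT(congruent)
= 835 - 586
= 249 ms


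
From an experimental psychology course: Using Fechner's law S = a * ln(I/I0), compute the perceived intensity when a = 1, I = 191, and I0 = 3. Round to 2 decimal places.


S = 1 * ln(191/3)
I/I0 = 63.666667
ln(63.666667) = 4.1537
S = 1 * 4.1537
= 4.15


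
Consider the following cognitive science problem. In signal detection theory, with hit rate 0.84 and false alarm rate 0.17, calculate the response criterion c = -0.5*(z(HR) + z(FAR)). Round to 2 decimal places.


c = -0.5 * (z(HR) + z(FAR))
z(0.84) = 0.9945
z(0.17) = -0.9542
c = -0.5 * (0.9945 + -0.9542)
= -0.5 * 0.0403
= -0.02


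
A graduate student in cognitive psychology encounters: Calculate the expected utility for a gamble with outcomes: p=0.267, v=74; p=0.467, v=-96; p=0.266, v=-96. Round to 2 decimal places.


EU = sum(p_i * v_i)
0.267 * 74 = 19.758
0.467 * -96 = -44.832
0.266 * -96 = -25.536
EU = 19.758 + -44.832 + -25.536
= -50.61


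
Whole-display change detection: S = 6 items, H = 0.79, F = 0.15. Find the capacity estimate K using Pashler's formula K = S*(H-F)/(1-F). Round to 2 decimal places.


K = S * (H - F) / (1 - F)
H - F = 0.64
1 - F = 0.85
K = 6 * 0.64 / 0.85
= 4.52


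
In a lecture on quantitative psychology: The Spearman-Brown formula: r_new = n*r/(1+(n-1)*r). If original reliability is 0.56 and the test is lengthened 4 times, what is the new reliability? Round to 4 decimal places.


r_new = n*r / (1 + (n-1)*r)
Numerator = 4 * 0.56 = 2.24
Denominator = 1 + 3 * 0.56 = 2.68
r_new = 2.24 / 2.68
= 0.8358


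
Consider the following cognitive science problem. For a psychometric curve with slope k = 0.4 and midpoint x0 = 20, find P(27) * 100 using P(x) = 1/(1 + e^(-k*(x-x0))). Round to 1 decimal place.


P(x) = 1/(1 + e^(-0.4*(27 - 20)))
Exponent = -0.4 * 7 = -2.8
e^(-2.8) = 0.06081
P = 1/(1 + 0.06081) = 0.942676
Percentage = 94.3


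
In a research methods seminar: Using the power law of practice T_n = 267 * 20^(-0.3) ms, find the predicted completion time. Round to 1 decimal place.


T_n = 267 * 20^(-0.3)
20^(-0.3) = 0.407091
T_n = 267 * 0.407091
= 108.7 ms


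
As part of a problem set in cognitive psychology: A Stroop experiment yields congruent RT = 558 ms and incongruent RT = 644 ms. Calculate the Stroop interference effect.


Stroop effect = RT(incongruent) - RT(congruent)
= 644 - 558
= 86 ms


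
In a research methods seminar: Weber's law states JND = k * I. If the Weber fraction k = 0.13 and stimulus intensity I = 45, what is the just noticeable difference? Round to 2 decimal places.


JND = k * I
JND = 0.13 * 45
= 5.85


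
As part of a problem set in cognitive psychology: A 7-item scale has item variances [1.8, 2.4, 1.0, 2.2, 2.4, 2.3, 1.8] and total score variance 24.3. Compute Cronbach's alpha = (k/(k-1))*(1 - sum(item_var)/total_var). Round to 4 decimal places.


alpha = (k/(k-1)) * (1 - sum(s_i^2)/s_total^2)
sum(item variances) = 13.9
k/(k-1) = 7/6 = 1.166667
1 - 13.9/24.3 = 1 - 0.572016 = 0.427984
alpha = 1.166667 * 0.427984
= 0.4993


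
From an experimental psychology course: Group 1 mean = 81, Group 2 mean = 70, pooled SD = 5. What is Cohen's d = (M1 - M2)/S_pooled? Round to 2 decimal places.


Cohen's d = (M1 - M2) / S_pooled
= (81 - 70) / 5
= 11 / 5
= 2.20


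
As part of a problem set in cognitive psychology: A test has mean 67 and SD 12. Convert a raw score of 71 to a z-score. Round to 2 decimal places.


z = (X - mu) / sigma
= (71 - 67) / 12
= 4 / 12
= 0.33


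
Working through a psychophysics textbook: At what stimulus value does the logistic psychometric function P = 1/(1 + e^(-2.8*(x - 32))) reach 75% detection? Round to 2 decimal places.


At P = 0.75: 0.75 = 1/(1 + e^(-k*(x-x0)))
Solving: e^(-k*(x-x0)) = 1/3
x = x0 + ln(3)/k
ln(3) = 1.0986
x = 32 + 1.0986/2.8
= 32 + 0.3924
= 32.39


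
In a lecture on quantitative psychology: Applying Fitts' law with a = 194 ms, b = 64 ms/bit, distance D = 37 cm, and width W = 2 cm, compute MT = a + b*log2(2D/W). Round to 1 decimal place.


MT = 194 + 64 * log2(2*37/2)
2D/W = 37.0
log2(37.0) = 5.2095
MT = 194 + 64 * 5.2095
= 527.4 ms


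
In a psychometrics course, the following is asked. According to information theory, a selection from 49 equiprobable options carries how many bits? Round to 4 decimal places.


H = log2(n)
H = log2(49)
= 5.6147


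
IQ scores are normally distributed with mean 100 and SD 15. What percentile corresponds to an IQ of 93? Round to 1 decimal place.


z = (IQ - mean) / SD
z = (93 - 100) / 15 = -0.4667
Percentile = Phi(-0.4667) * 100
Phi(-0.4667) = 0.320357
= 32.0


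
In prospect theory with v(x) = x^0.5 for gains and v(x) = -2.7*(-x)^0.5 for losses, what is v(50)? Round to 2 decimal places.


Since x = 50 >= 0, use v(x) = x^0.5
50^0.5 = 7.0711
v(50) = 7.07


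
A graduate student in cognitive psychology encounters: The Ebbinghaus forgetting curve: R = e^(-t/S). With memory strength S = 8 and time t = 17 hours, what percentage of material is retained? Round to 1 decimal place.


R = e^(-t/S)
-t/S = -17/8 = -2.125
R = e^(-2.125) = 0.119433
Percentage = 0.119433 * 100
= 11.9


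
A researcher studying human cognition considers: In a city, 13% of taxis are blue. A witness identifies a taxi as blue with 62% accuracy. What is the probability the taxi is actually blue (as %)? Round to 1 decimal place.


P(blue | says blue) = P(says blue | blue)*P(blue) / [P(says blue | blue)*P(blue) + P(says blue | not blue)*P(not blue)]
Numerator = 0.62 * 0.13 = 0.0806
False identification = 0.38 * 0.87 = 0.3306
P = 0.0806 / (0.0806 + 0.3306)
= 0.0806 / 0.4112
As percentage = 19.6


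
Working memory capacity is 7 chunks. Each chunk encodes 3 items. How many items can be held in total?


Total items = chunks * items_per_chunk
= 7 * 3
= 21


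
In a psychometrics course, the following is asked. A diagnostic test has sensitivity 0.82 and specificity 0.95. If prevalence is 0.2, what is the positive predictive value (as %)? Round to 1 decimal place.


PPV = (sens * prev) / (sens * prev + (1-spec) * (1-prev))
Numerator = 0.82 * 0.2 = 0.164
P(positive and no disease) = (1 - spec) * (1 - prev) = (1 - 0.95) * (1 - 0.2) = 0.04
Denominator = 0.164 + 0.04 = 0.204
PPV = 0.164 / 0.204 = 0.803922
As percentage = 80.4


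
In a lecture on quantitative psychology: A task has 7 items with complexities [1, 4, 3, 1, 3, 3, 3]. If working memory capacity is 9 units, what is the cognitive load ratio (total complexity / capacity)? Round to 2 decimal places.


Total complexity = 1 + 4 + 3 + 1 + 3 + 3 + 3 = 18
Load = total / capacity = 18 / 9
= 2.00


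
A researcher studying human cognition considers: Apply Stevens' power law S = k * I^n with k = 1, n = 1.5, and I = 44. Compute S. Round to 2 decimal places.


S = 1 * 44^1.5
44^1.5 = 291.863
S = 1 * 291.863
= 291.86


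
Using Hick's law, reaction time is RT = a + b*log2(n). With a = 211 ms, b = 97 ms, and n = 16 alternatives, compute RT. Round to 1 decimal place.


RT = 211 + 97 * log2(16)
log2(16) = 4.0
RT = 211 + 97 * 4.0
= 211 + 388.0
= 599.0 ms


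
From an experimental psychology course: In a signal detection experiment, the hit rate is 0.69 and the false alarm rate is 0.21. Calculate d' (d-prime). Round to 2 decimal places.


d' = z(HR) - z(FAR)
z(0.69) = 0.4959
z(0.21) = -0.8064
d' = 0.4959 - -0.8064
= 1.30


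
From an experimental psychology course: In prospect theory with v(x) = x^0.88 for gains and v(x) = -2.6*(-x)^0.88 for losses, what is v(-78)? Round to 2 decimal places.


Since x = -78 < 0, use v(x) = -lambda*(-x)^alpha
(-x) = 78
78^0.88 = 46.2427
v(-78) = -2.6 * 46.2427
= -120.23


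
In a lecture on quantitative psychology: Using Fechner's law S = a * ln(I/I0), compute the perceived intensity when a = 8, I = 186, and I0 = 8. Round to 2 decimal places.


S = 8 * ln(186/8)
I/I0 = 23.25
ln(23.25) = 3.1463
S = 8 * 3.1463
= 25.17


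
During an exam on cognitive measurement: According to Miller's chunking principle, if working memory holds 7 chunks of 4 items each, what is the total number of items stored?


Total items = chunks * items_per_chunk
= 7 * 4
= 28


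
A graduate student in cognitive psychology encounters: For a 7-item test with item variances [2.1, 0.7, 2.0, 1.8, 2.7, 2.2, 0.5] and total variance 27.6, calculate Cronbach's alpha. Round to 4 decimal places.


alpha = (k/(k-1)) * (1 - sum(s_i^2)/s_total^2)
sum(item variances) = 12.0
k/(k-1) = 7/6 = 1.166667
1 - 12.0/27.6 = 1 - 0.434783 = 0.565217
alpha = 1.166667 * 0.565217
= 0.6594


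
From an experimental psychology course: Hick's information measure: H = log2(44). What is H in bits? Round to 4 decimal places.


H = log2(n)
H = log2(44)
= 5.4594


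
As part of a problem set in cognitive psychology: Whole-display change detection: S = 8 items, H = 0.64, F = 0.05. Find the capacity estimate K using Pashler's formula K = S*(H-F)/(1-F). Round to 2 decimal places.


K = S * (H - F) / (1 - F)
H - F = 0.59
1 - F = 0.95
K = 8 * 0.59 / 0.95
= 4.97


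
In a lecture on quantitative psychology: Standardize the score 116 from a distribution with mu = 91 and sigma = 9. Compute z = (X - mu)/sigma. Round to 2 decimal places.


z = (X - mu) / sigma
= (116 - 91) / 9
= 25 / 9
= 2.78


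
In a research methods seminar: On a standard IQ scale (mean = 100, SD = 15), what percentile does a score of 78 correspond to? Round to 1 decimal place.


z = (IQ - mean) / SD
z = (78 - 100) / 15 = -1.4667
Percentile = Phi(-1.4667) * 100
Phi(-1.4667) = 0.071229
= 7.1


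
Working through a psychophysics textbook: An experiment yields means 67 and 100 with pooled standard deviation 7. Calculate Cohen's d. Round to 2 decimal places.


Cohen's d = (M1 - M2) / S_pooled
= (67 - 100) / 7
= -33 / 7
= -4.71


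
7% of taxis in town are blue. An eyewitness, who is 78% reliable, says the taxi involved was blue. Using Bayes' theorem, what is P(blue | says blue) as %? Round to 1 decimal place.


P(blue | says blue) = P(says blue | blue)*P(blue) / [P(says blue | blue)*P(blue) + P(says blue | not blue)*P(not blue)]
Numerator = 0.78 * 0.07 = 0.0546
False identification = 0.22 * 0.93 = 0.2046
P = 0.0546 / (0.0546 + 0.2046)
= 0.0546 / 0.2592
As percentage = 21.1


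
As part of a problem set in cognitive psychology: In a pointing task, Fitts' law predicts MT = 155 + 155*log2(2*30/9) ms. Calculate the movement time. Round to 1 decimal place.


MT = 155 + 155 * log2(2*30/9)
2D/W = 6.666667
log2(6.666667) = 2.737
MT = 155 + 155 * 2.737
= 579.2 ms


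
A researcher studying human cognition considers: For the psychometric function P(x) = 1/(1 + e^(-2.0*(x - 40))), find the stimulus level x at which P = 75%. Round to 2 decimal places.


At P = 0.75: 0.75 = 1/(1 + e^(-k*(x-x0)))
Solving: e^(-k*(x-x0)) = 1/3
x = x0 + ln(3)/k
ln(3) = 1.0986
x = 40 + 1.0986/2.0
= 40 + 0.5493
= 40.55


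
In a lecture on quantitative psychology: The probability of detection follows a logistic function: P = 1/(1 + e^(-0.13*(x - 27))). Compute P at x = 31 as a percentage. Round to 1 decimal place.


P(x) = 1/(1 + e^(-0.13*(31 - 27)))
Exponent = -0.13 * 4 = -0.52
e^(-0.52) = 0.594521
P = 1/(1 + 0.594521) = 0.627148
Percentage = 62.7


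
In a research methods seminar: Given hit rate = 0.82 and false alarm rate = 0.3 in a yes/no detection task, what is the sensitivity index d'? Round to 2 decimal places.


d' = z(HR) - z(FAR)
z(0.82) = 0.9154
z(0.3) = -0.5244
d' = 0.9154 - -0.5244
= 1.44


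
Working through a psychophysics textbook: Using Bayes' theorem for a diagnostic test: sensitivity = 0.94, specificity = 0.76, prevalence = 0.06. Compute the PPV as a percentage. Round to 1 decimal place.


PPV = (sens * prev) / (sens * prev + (1-spec) * (1-prev))
Numerator = 0.94 * 0.06 = 0.0564
P(positive and no disease) = (1 - spec) * (1 - prev) = (1 - 0.76) * (1 - 0.06) = 0.2256
Denominator = 0.0564 + 0.2256 = 0.282
PPV = 0.0564 / 0.282 = 0.2
As percentage = 20.0


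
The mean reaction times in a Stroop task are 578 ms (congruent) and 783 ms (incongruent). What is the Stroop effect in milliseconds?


Stroop effect = RT(incongruent) - RT(congruent)
= 783 - 578
= 205 ms


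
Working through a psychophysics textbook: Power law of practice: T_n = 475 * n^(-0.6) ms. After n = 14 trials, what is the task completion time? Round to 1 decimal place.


T_n = 475 * 14^(-0.6)
14^(-0.6) = 0.205269
T_n = 475 * 0.205269
= 97.5 ms


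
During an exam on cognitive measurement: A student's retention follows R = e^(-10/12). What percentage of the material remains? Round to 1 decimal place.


R = e^(-t/S)
-t/S = -10/12 = -0.833333
R = e^(-0.833333) = 0.434598
Percentage = 0.434598 * 100
= 43.5


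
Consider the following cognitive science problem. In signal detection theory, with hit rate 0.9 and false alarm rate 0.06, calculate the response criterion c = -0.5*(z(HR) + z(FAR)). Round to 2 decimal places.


c = -0.5 * (z(HR) + z(FAR))
z(0.9) = 1.2816
z(0.06) = -1.5548
c = -0.5 * (1.2816 + -1.5548)
= -0.5 * -0.2732
= 0.14


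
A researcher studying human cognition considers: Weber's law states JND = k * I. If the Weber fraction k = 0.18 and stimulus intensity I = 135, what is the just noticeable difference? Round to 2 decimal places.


JND = k * I
JND = 0.18 * 135
= 24.30


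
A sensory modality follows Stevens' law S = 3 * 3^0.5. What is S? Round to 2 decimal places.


S = 3 * 3^0.5
3^0.5 = 1.7321
S = 3 * 1.7321
= 5.20


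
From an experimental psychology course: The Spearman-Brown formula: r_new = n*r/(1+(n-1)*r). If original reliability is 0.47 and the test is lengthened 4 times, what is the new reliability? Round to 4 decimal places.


r_new = n*r / (1 + (n-1)*r)
Numerator = 4 * 0.47 = 1.88
Denominator = 1 + 3 * 0.47 = 2.41
r_new = 1.88 / 2.41
= 0.7801


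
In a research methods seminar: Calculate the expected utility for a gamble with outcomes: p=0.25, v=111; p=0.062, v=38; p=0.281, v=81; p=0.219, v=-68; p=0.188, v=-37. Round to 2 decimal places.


EU = sum(p_i * v_i)
0.25 * 111 = 27.75
0.062 * 38 = 2.356
0.281 * 81 = 22.761
0.219 * -68 = -14.892
0.188 * -37 = -6.956
EU = 27.75 + 2.356 + 22.761 + -14.892 + -6.956
= 31.02


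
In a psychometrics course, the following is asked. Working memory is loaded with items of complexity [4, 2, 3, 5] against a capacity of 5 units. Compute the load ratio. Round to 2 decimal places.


Total complexity = 4 + 2 + 3 + 5 = 14
Load = total / capacity = 14 / 5
= 2.80


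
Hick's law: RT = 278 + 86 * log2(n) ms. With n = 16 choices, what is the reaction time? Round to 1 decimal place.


RT = 278 + 86 * log2(16)
log2(16) = 4.0
RT = 278 + 86 * 4.0
= 278 + 344.0
= 622.0 ms


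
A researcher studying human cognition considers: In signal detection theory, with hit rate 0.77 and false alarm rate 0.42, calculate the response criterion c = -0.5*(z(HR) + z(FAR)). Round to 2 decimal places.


c = -0.5 * (z(HR) + z(FAR))
z(0.77) = 0.7388
z(0.42) = -0.2019
c = -0.5 * (0.7388 + -0.2019)
= -0.5 * 0.5369
= -0.27


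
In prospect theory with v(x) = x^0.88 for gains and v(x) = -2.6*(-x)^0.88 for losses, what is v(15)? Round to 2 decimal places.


Since x = 15 >= 0, use v(x) = x^0.88
15^0.88 = 10.8383
v(15) = 10.84


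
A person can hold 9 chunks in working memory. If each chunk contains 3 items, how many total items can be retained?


Total items = chunks * items_per_chunk
= 9 * 3
= 27


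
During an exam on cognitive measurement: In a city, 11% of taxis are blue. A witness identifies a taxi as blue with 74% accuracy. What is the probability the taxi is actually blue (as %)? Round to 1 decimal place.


P(blue | says blue) = P(says blue | blue)*P(blue) / [P(says blue | blue)*P(blue) + P(says blue | not blue)*P(not blue)]
Numerator = 0.74 * 0.11 = 0.0814
False identification = 0.26 * 0.89 = 0.2314
P = 0.0814 / (0.0814 + 0.2314)
= 0.0814 / 0.3128
As percentage = 26.0


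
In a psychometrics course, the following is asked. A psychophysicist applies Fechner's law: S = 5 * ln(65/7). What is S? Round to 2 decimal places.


S = 5 * ln(65/7)
I/I0 = 9.285714
ln(9.285714) = 2.2285
S = 5 * 2.2285
= 11.14


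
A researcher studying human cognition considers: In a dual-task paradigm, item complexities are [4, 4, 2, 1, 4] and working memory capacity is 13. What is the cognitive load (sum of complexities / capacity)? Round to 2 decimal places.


Total complexity = 4 + 4 + 2 + 1 + 4 = 15
Load = total / capacity = 15 / 13
= 1.15


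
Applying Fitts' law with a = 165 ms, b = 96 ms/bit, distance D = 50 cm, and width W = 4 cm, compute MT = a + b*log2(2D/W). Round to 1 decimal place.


MT = 165 + 96 * log2(2*50/4)
2D/W = 25.0
log2(25.0) = 4.6439
MT = 165 + 96 * 4.6439
= 610.8 ms


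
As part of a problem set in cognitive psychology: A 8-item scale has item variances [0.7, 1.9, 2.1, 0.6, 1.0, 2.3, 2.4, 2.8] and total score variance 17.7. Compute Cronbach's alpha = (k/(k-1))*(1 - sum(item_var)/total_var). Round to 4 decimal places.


alpha = (k/(k-1)) * (1 - sum(s_i^2)/s_total^2)
sum(item variances) = 13.8
k/(k-1) = 8/7 = 1.142857
1 - 13.8/17.7 = 1 - 0.779661 = 0.220339
alpha = 1.142857 * 0.220339
= 0.2518


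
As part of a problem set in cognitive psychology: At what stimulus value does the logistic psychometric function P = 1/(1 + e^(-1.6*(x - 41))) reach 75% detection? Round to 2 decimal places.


At P = 0.75: 0.75 = 1/(1 + e^(-k*(x-x0)))
Solving: e^(-k*(x-x0)) = 1/3
x = x0 + ln(3)/k
ln(3) = 1.0986
x = 41 + 1.0986/1.6
= 41 + 0.6866
= 41.69


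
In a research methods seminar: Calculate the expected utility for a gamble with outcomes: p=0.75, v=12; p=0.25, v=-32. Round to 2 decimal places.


EU = sum(p_i * v_i)
0.75 * 12 = 9.0
0.25 * -32 = -8.0
EU = 9.0 + -8.0
= 1.00


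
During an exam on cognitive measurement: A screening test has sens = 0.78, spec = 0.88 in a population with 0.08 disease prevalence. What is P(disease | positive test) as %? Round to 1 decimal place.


PPV = (sens * prev) / (sens * prev + (1-spec) * (1-prev))
Numerator = 0.78 * 0.08 = 0.0624
P(positive and no disease) = (1 - spec) * (1 - prev) = (1 - 0.88) * (1 - 0.08) = 0.1104
Denominator = 0.0624 + 0.1104 = 0.1728
PPV = 0.0624 / 0.1728 = 0.361111
As percentage = 36.1


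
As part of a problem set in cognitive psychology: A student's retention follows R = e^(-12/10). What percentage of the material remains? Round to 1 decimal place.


R = e^(-t/S)
-t/S = -12/10 = -1.2
R = e^(-1.2) = 0.301194
Percentage = 0.301194 * 100
= 30.1


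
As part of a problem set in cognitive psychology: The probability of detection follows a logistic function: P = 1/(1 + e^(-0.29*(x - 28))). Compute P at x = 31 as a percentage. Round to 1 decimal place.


P(x) = 1/(1 + e^(-0.29*(31 - 28)))
Exponent = -0.29 * 3 = -0.87
e^(-0.87) = 0.418952
P = 1/(1 + 0.418952) = 0.704745
Percentage = 70.5


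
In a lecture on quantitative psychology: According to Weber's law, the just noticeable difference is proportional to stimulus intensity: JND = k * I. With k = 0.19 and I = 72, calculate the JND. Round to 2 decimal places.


JND = k * I
JND = 0.19 * 72
= 13.68


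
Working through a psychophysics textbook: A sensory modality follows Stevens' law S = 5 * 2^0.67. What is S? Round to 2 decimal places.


S = 5 * 2^0.67
2^0.67 = 1.5911
S = 5 * 1.5911
= 7.96


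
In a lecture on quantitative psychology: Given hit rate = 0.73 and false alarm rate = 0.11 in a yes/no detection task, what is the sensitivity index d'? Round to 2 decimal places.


d' = z(HR) - z(FAR)
z(0.73) = 0.6128
z(0.11) = -1.2265
d' = 0.6128 - -1.2265
= 1.84


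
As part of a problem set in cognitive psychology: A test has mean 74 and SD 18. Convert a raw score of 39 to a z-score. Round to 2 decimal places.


z = (X - mu) / sigma
= (39 - 74) / 18
= -35 / 18
= -1.94


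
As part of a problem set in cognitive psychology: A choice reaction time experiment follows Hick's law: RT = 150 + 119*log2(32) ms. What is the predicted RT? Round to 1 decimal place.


RT = 150 + 119 * log2(32)
log2(32) = 5.0
RT = 150 + 119 * 5.0
= 150 + 595.0
= 745.0 ms


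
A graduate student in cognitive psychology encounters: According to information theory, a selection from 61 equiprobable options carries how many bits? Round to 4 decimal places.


H = log2(n)
H = log2(61)
= 5.9307


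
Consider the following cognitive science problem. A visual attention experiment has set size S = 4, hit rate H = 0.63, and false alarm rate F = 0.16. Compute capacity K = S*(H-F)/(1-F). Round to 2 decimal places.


K = S * (H - F) / (1 - F)
H - F = 0.47
1 - F = 0.84
K = 4 * 0.47 / 0.84
= 2.24


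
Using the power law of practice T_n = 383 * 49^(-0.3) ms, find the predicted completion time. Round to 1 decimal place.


T_n = 383 * 49^(-0.3)
49^(-0.3) = 0.311129
T_n = 383 * 0.311129
= 119.2 ms


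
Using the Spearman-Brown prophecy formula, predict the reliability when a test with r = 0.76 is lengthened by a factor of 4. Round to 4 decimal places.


r_new = n*r / (1 + (n-1)*r)
Numerator = 4 * 0.76 = 3.04
Denominator = 1 + 3 * 0.76 = 3.28
r_new = 3.04 / 3.28
= 0.9268


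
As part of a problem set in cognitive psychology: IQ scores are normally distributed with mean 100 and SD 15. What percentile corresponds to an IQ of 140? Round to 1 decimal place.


z = (IQ - mean) / SD
z = (140 - 100) / 15 = 2.6667
Percentile = Phi(2.6667) * 100
Phi(2.6667) = 0.99617
= 99.6


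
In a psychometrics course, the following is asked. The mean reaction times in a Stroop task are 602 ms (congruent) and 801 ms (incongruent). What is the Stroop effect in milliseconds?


Stroop effect = RT(incongruent) - RT(congruent)
= 801 - 602
= 199 ms


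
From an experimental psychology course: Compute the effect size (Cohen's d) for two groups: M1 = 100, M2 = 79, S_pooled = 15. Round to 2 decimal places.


Cohen's d = (M1 - M2) / S_pooled
= (100 - 79) / 15
= 21 / 15
= 1.40


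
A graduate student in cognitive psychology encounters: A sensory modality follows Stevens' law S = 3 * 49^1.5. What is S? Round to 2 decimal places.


S = 3 * 49^1.5
49^1.5 = 343.0
S = 3 * 343.0
= 1029.00


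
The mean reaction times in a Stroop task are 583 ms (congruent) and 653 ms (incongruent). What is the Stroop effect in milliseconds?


Stroop effect = RT(incongruent) - RT(congruent)
= 653 - 583
= 70 ms


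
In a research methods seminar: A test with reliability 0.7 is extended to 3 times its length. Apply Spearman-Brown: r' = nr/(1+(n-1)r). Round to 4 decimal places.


r_new = n*r / (1 + (n-1)*r)
Numerator = 3 * 0.7 = 2.1
Denominator = 1 + 2 * 0.7 = 2.4
r_new = 2.1 / 2.4
= 0.8750


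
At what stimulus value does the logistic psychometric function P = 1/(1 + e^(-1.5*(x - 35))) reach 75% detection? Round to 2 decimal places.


At P = 0.75: 0.75 = 1/(1 + e^(-k*(x-x0)))
Solving: e^(-k*(x-x0)) = 1/3
x = x0 + ln(3)/k
ln(3) = 1.0986
x = 35 + 1.0986/1.5
= 35 + 0.7324
= 35.73


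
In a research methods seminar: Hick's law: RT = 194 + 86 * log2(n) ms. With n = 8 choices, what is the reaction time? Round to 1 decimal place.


RT = 194 + 86 * log2(8)
log2(8) = 3.0
RT = 194 + 86 * 3.0
= 194 + 258.0
= 452.0 ms


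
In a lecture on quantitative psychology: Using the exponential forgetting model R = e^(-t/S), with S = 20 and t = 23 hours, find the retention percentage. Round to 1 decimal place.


R = e^(-t/S)
-t/S = -23/20 = -1.15
R = e^(-1.15) = 0.316637
Percentage = 0.316637 * 100
= 31.7


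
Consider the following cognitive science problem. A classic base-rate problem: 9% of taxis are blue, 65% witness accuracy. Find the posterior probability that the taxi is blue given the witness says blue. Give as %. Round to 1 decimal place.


P(blue | says blue) = P(says blue | blue)*P(blue) / [P(says blue | blue)*P(blue) + P(says blue | not blue)*P(not blue)]
Numerator = 0.65 * 0.09 = 0.0585
False identification = 0.35 * 0.91 = 0.3185
P = 0.0585 / (0.0585 + 0.3185)
= 0.0585 / 0.377
As percentage = 15.5


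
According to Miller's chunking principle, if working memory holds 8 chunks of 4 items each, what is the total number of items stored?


Total items = chunks * items_per_chunk
= 8 * 4
= 32


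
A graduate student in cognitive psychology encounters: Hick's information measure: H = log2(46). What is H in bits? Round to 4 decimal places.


H = log2(n)
H = log2(46)
= 5.5236


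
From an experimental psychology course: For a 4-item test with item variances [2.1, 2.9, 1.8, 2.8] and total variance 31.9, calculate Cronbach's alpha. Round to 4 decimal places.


alpha = (k/(k-1)) * (1 - sum(s_i^2)/s_total^2)
sum(item variances) = 9.6
k/(k-1) = 4/3 = 1.333333
1 - 9.6/31.9 = 1 - 0.30094 = 0.69906
alpha = 1.333333 * 0.69906
= 0.9321


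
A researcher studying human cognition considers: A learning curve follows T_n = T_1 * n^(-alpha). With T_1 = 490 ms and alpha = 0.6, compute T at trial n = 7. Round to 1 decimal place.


T_n = 490 * 7^(-0.6)
7^(-0.6) = 0.311129
T_n = 490 * 0.311129
= 152.5 ms


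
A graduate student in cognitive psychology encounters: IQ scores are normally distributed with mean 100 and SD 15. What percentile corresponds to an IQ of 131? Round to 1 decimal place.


z = (IQ - mean) / SD
z = (131 - 100) / 15 = 2.0667
Percentile = Phi(2.0667) * 100
Phi(2.0667) = 0.980619
= 98.1


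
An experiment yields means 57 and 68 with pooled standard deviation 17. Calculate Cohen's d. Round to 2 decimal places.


Cohen's d = (M1 - M2) / S_pooled
= (57 - 68) / 17
= -11 / 17
= -0.65


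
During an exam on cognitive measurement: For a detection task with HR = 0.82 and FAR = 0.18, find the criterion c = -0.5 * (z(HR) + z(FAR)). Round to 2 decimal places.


c = -0.5 * (z(HR) + z(FAR))
z(0.82) = 0.9154
z(0.18) = -0.9154
c = -0.5 * (0.9154 + -0.9154)
= -0.5 * 0.0
= 0.00


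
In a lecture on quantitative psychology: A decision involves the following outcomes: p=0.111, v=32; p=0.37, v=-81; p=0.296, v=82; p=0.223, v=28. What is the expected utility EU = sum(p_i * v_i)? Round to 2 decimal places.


EU = sum(p_i * v_i)
0.111 * 32 = 3.552
0.37 * -81 = -29.97
0.296 * 82 = 24.272
0.223 * 28 = 6.244
EU = 3.552 + -29.97 + 24.272 + 6.244
= 4.10


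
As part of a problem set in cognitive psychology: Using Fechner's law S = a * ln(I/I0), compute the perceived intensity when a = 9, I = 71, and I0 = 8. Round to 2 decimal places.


S = 9 * ln(71/8)
I/I0 = 8.875
ln(8.875) = 2.1832
S = 9 * 2.1832
= 19.65


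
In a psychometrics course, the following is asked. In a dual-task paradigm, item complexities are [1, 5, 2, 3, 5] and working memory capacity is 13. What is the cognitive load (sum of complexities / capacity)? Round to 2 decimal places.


Total complexity = 1 + 5 + 2 + 3 + 5 = 16
Load = total / capacity = 16 / 13
= 1.23
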